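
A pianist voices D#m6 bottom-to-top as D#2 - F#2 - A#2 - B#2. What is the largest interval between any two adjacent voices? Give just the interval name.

major third

Adjacent intervals: D#2→F#2 = minor third; F#2→A#2 = major third; A#2→B#2 = major second.
The largest is F#2 to A#2, a major third (4 semitones).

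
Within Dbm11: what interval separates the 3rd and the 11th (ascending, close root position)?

Spelling the chord: Db Fb Ab Cb Eb Gb.
3rd = Fb; 11th = Gb.
From Fb to Gb is 14 semitones, exactly the major ninth.

major ninth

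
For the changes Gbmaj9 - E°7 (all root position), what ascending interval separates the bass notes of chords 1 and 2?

augmented 6th

The roots are Gb and E.
From Gb to E: 10 semitones over a sixth = augmented.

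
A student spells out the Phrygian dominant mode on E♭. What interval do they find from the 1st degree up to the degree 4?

perfect fourth

The scale runs E♭ F♭ G A♭ B♭ C♭ D♭.
1st degree = E♭; scale degree 4 = A♭.
Counting 4 letters and 5 half steps from E♭ gives a perfect fourth.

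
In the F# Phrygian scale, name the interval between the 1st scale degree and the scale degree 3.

The scale runs F# G A B C# D E.
That puts F# below A.
3 letter names make it a third; at 3 semitones (a half step narrower than major) the quality is minor.

minor 3rd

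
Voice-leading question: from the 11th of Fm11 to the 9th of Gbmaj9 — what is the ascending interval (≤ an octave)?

minor seventh

The 11th of Fm11 is Bb; the 9th of Gbmaj9 is Ab.
From Bb to Ab: 10 semitones over a seventh = minor.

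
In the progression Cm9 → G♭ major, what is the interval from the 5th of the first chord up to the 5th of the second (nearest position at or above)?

diminished fifth

Cm9 has G as its 5th, and G♭ major has D♭ as its 5th.
5 letter names make it a fifth; at 6 semitones (a half step narrower than perfect) the quality is diminished.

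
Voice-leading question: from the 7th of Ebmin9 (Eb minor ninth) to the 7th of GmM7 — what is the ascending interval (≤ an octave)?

The 7th of Ebmin9 (Eb minor ninth) is Db; the 7th of GmM7 is F#.
3 letter names make it a third; at 5 semitones (a half step wider than major) the quality is augmented.

augmented third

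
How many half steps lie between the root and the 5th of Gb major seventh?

The chord tones of Gbmaj7 are Gb Bb Db F.
Gb to Db is a perfect fifth: 7 semitones.

7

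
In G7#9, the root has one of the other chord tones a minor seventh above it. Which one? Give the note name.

Spelling the chord: G, B, D, F, A#.
The root is G. A minor seventh above G is F.
F is the chord's 7th.

F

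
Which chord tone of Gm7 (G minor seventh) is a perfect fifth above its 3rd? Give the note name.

Gm7 (G minor seventh) is spelled G–B♭–D–F.
The 3rd is B♭. A perfect fifth above B♭ is F.
F is the chord's 7th.

F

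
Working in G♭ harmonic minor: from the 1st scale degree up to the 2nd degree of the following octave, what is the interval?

Spelling G♭ harmonic minor: G♭ A♭ B𝄫 C♭ D♭ E𝄫 F.
1st scale degree = G♭; 2nd degree (up an octave) = A♭.
From G♭ to A♭ is 14 semitones, exactly the major ninth.

major ninth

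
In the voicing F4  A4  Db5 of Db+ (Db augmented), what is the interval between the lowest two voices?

Those voices are F4 and A4.
F up to A spans 3 letter names and 4 semitones — a major third.

major 3rd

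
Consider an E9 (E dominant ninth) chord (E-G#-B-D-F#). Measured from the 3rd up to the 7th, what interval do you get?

diminished 5th

The 3rd is G# and the 7th is D.
G# up to D is 6 semitones, a half step narrower than a perfect fifth, so the interval is diminished.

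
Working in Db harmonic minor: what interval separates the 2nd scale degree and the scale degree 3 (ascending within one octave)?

The scale runs Db Eb Fb Gb Ab Bbb C.
That puts Eb below Fb.
From Eb to Fb: 1 semitone over a second = minor.

minor second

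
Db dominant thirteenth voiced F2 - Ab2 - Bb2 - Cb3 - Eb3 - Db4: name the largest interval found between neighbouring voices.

Adjacent intervals: F2→Ab2 = minor third; Ab2→Bb2 = major second; Bb2→Cb3 = minor second; Cb3→Eb3 = major third; Eb3→Db4 = minor seventh.
The largest is Eb3 to Db4, a minor seventh (10 semitones).

minor 7th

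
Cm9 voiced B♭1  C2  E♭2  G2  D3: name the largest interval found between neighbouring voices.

perfect fifth

Adjacent intervals: B♭1→C2 = major second; C2→E♭2 = minor third; E♭2→G2 = major third; G2→D3 = perfect fifth.
The largest is G2 to D3, a perfect fifth (7 semitones).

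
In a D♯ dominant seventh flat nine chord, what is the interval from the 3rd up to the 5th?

D♯ dominant seventh flat nine: D♯-F𝄪-A♯-C♯-E.
That puts F𝄪 below A♯.
From F𝄪 to A♯: 3 semitones over a third = minor.

minor third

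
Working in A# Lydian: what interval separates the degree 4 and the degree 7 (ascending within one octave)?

Spelling A# Lydian: A# B# C## D## E# F## G##.
Degree 4 = D##; scale degree 7 = G##.
Counting 4 letters and 5 half steps from D## gives a perfect fourth.

perfect fourth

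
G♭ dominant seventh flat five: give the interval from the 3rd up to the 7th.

G♭7b5 (G♭ dominant seventh flat five) is spelled G♭-B♭-D𝄫-F♭.
3rd = B♭; 7th = F♭.
B♭ up to F♭ is 6 semitones, a half step narrower than a perfect fifth, so the interval is diminished.

diminished 5th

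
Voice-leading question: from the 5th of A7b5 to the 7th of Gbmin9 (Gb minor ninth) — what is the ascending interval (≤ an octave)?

A7b5 has Eb as its 5th, and Gbmin9 (Gb minor ninth) has Fb as its 7th.
Eb up to Fb is 1 semitone, a half step narrower than a major second, so the interval is minor.

minor 2nd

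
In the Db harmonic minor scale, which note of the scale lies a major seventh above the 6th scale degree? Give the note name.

Ab

The scale is Db Eb Fb Gb Ab Bbb C.
The 6th scale degree is Bbb; a major seventh above that is Ab — scale degree 5.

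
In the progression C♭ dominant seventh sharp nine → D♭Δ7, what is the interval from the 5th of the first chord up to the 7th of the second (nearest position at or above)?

augmented fourth

The 5th of C♭ dominant seventh sharp nine is G♭; the 7th of D♭Δ7 is C.
G♭ up to C is 6 semitones, a half step wider than a perfect fourth, so the interval is augmented.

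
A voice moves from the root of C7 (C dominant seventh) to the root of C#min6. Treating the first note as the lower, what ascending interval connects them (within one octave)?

C7 (C dominant seventh) has C as its root, and C#min6 has C# as its root.
1 letter names make it a unison; at 1 semitone (a half step wider than perfect) the quality is augmented.

augmented unison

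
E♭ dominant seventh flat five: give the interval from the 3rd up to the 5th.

E♭7b5 (E♭ dominant seventh flat five) is spelled E♭ G B𝄫 D♭.
That puts G below B𝄫.
G up to B𝄫 is 2 semitones, a whole step narrower than a major third, so the interval is diminished.

d3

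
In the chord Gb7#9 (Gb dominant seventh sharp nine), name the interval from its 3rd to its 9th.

major 7th

Gb dominant seventh sharp nine: Gb-Bb-Db-Fb-A.
That puts Bb below A.
From Bb to A is 11 semitones, exactly the major seventh.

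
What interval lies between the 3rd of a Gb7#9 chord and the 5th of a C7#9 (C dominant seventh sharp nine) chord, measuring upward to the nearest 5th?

The 3rd of Gb7#9 is Bb; the 5th of C7#9 (C dominant seventh sharp nine) is G.
Counting 6 letters and 9 half steps from Bb gives a major sixth.

major sixth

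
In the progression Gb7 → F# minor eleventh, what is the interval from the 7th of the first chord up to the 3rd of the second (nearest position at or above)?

augmented third

Gb7 has Fb as its 7th, and F# minor eleventh has A as its 3rd.
Fb up to A is 5 semitones, a half step wider than a major third, so the interval is augmented.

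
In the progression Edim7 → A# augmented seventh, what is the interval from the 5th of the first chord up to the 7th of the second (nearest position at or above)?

Edim7 has Bb as its 5th, and A# augmented seventh has G# as its 7th.
Bb up to G# is 10 semitones, a half step wider than a major sixth, so the interval is augmented.

A6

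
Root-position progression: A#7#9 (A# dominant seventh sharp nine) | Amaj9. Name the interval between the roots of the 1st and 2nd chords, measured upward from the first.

diminished 8th

The roots are A# and A.
A# up to A is 11 semitones, a half step narrower than a perfect octave, so the interval is diminished.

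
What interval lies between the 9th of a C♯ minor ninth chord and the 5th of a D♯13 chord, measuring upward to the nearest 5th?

C♯ minor ninth has D♯ as its 9th, and D♯13 has A♯ as its 5th.
D♯ up to A♯ spans 5 letter names and 7 semitones — a perfect fifth.

P5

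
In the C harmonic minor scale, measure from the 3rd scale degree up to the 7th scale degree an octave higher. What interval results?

The scale runs C D Eb F G Ab B.
So we need the interval from Eb up to B.
12 letter names make it a twelfth; at 20 semitones (a half step wider than perfect) the quality is augmented.

A12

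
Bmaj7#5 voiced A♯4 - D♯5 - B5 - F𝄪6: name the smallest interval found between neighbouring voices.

perfect 4th

Adjacent intervals: A♯4→D♯5 = perfect fourth; D♯5→B5 = minor sixth; B5→F𝄪6 = augmented fifth.
The smallest is A♯4 to D♯5, a perfect fourth (5 semitones).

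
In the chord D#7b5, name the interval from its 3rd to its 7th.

The chord tones of D#7b5 (D# dominant seventh flat five) are D# F## A C#.
So we need the interval from F## up to C#.
From F## to C#: 6 semitones over a fifth = diminished.
That tritone between 3rd and 7th is what gives the dominant seventh its pull toward resolution.

diminished fifth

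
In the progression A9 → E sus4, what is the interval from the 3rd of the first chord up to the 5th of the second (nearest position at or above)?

A9 has C♯ as its 3rd, and E sus4 has B as its 5th.
From C♯ to B: 10 semitones over a seventh = minor.

minor seventh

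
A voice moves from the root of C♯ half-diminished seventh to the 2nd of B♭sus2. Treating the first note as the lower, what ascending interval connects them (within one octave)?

The root of C♯ half-diminished seventh is C♯; the 2nd of B♭sus2 is C.
From C♯ to C: 11 semitones over an octave = diminished.

diminished octave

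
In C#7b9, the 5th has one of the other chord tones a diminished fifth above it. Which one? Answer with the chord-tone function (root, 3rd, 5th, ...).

9th

The chord tones of C# dominant seventh flat nine are C#–E#–G#–B–D.
The 5th is G#. A diminished fifth above G# is D.
D is the chord's 9th.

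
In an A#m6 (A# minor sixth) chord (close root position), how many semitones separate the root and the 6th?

9

A#min6 is spelled A#-C#-E#-F##.
A# to F## is a major sixth: 9 semitones.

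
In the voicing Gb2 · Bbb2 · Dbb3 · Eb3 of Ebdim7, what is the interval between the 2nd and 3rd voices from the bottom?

minor third

Those voices are Bbb2 and Dbb3.
From Bbb to Dbb: 3 semitones over a third = minor.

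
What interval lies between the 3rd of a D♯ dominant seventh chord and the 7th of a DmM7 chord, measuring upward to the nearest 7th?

The 3rd of D♯ dominant seventh is F𝄪; the 7th of DmM7 is C♯.
From F𝄪 to C♯: 6 semitones over a fifth = diminished.

diminished 5th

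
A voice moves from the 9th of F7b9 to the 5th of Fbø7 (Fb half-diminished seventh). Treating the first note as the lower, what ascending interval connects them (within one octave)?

diminished fourth

The 9th of F7b9 is Gb; the 5th of Fbø7 (Fb half-diminished seventh) is Cbb.
4 letter names make it a fourth; at 4 semitones (a half step narrower than perfect) the quality is diminished.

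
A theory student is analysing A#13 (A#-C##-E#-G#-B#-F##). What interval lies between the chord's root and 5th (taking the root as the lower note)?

That puts A# below E#.
Counting 5 letters and 7 half steps from A# gives a perfect fifth.

perfect fifth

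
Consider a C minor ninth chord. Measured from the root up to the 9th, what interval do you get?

major ninth

Spelling the chord: C–E♭–G–B♭–D.
That puts C below D.
C up to D spans 9 letter names and 14 semitones — a major ninth.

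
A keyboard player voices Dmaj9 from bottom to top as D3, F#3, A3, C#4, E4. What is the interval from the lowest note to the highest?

major ninth

The outer voices are D3 and E4.
D up to E spans 9 letter names and 14 semitones — a major ninth.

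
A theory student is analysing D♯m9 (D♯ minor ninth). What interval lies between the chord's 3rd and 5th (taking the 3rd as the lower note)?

The chord tones of D♯min9 are D♯–F♯–A♯–C♯–E♯.
That puts F♯ below A♯.
From F♯ to A♯ is 4 semitones, exactly the major third.

major third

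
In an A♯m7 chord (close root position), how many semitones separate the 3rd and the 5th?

A♯min7: A♯, C♯, E♯, G♯.
C♯ to E♯ is a major third: 4 semitones.

4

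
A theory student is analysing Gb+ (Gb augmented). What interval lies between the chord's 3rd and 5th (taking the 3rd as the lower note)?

M3

Gbaug (Gb augmented) is spelled Gb–Bb–D.
The 3rd is Bb and the 5th is D.
Counting 3 letters and 4 half steps from Bb gives a major third.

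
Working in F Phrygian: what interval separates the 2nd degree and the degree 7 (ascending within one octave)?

F phrygian: F Gb Ab Bb C Db Eb.
So we need the interval from Gb up to Eb.
Gb up to Eb spans 6 letter names and 9 semitones — a major sixth.

major 6th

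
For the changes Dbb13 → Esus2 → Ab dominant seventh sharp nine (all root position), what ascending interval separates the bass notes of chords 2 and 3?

The roots are E and Ab.
E up to Ab is 4 semitones, a half step narrower than a perfect fourth, so the interval is diminished.

diminished fourth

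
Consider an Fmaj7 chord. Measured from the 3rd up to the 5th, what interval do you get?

Spelling the chord: F, A, C, E.
That puts A below C.
3 letter names make it a third; at 3 semitones (a half step narrower than major) the quality is minor.

minor 3rd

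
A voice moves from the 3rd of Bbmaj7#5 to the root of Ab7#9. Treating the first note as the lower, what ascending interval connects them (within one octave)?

Bbmaj7#5 has D as its 3rd, and Ab7#9 has Ab as its root.
D up to Ab is 6 semitones, a half step narrower than a perfect fifth, so the interval is diminished.

diminished fifth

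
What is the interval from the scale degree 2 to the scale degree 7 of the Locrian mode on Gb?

The scale runs Gb Abb Bbb Cb Dbb Ebb Fb.
The scale degree 2 is Abb and the degree 7 is Fb.
From Abb to Fb is 9 semitones, exactly the major sixth.

major sixth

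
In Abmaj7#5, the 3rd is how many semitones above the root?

Ab augmented major seventh: Ab, C, E, G.
Ab to C is a major third: 4 semitones.

4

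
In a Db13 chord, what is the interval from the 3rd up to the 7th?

diminished 5th

The chord tones of Db13 (Db dominant thirteenth) are Db, F, Ab, Cb, Eb, Bb.
The 3rd is F and the 7th is Cb.
From F to Cb: 6 semitones over a fifth = diminished.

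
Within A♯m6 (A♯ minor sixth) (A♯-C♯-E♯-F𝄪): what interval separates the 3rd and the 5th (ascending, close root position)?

3rd = C♯; 5th = E♯.
C♯ up to E♯ spans 3 letter names and 4 semitones — a major third.

M3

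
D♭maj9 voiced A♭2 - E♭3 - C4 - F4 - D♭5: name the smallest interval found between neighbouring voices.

perfect fourth

Adjacent intervals: A♭2→E♭3 = perfect fifth; E♭3→C4 = major sixth; C4→F4 = perfect fourth; F4→D♭5 = minor sixth.
The smallest is C4 to F4, a perfect fourth (5 semitones).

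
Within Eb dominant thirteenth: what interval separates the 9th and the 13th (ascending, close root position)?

perfect fifth

Eb13 is spelled Eb-G-Bb-Db-F-C.
9th = F; 13th = C.
From F to C is 7 semitones, exactly the perfect fifth.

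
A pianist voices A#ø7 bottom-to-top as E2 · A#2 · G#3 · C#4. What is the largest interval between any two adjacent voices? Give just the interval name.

minor seventh

Adjacent intervals: E2→A#2 = augmented fourth; A#2→G#3 = minor seventh; G#3→C#4 = perfect fourth.
The largest is A#2 to G#3, a minor seventh (10 semitones).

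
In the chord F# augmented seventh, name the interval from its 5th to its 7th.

F#aug7: F# A# C## E.
That puts C## below E.
C## up to E is 2 semitones, a whole step narrower than a major third, so the interval is diminished.

diminished third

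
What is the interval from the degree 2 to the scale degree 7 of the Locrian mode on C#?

major 6th

Spelling the Locrian mode on C#: C# D E F# G A B.
Degree 2 = D; degree 7 = B.
From D to B is 9 semitones, exactly the major sixth.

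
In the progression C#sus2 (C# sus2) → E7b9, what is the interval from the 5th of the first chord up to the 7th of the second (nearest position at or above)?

diminished fifth

C#sus2 (C# sus2) has G# as its 5th, and E7b9 has D as its 7th.
5 letter names make it a fifth; at 6 semitones (a half step narrower than perfect) the quality is diminished.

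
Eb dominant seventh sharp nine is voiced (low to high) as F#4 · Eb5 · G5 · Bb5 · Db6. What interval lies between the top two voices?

minor third

Those voices are Bb5 and Db6.
From Bb to Db: 3 semitones over a third = minor.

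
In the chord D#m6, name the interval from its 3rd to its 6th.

augmented 4th

D#m6: D#-F#-A#-B#.
So we need the interval from F# up to B#.
From F# to B#: 6 semitones over a fourth = augmented.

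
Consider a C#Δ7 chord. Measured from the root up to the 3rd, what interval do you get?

The chord tones of C#M7 (C# major seventh) are C# E# G# B#.
The root is C# and the 3rd is E#.
Counting 3 letters and 4 half steps from C# gives a major third.

major third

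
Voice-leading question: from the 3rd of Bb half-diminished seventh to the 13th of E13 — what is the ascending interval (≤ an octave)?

The 3rd of Bb half-diminished seventh is Db; the 13th of E13 is C#.
Db up to C# is 12 semitones, a half step wider than a major seventh, so the interval is augmented.

A7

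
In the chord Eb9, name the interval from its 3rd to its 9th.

minor seventh

Eb dominant ninth is spelled Eb–G–Bb–Db–F.
3rd = G; 9th = F.
From G to F: 10 semitones over a seventh = minor.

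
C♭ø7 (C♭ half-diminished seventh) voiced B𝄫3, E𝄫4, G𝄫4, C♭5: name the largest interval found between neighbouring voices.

augmented fourth

Adjacent intervals: B𝄫3→E𝄫4 = perfect fourth; E𝄫4→G𝄫4 = minor third; G𝄫4→C♭5 = augmented fourth.
The largest is G𝄫4 to C♭5, an augmented fourth (6 semitones).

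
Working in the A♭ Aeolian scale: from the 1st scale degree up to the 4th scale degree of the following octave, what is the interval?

A♭ natural minor: A♭ B♭ C♭ D♭ E♭ F♭ G♭.
That puts A♭ below D♭.
From A♭ to D♭ is 17 semitones, exactly the perfect eleventh.

perfect 11th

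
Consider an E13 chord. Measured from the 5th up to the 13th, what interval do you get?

E13: E G♯ B D F♯ C♯.
The 5th is B and the 13th is C♯.
From B to C♯ is 14 semitones, exactly the major ninth.

M9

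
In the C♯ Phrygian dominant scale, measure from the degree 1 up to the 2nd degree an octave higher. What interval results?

C♯ phrygian dominant: C♯ D E♯ F♯ G♯ A B.
Degree 1 = C♯; scale degree 2 (up an octave) = D.
From C♯ to D: 13 semitones over a ninth = minor.

m9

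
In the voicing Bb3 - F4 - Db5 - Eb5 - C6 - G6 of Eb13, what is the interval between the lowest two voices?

Those voices are Bb3 and F4.
From Bb to F is 7 semitones, exactly the perfect fifth.

P5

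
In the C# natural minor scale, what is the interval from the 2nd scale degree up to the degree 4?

Spelling the C# natural minor scale: C# D# E F# G# A B.
So we need the interval from D# up to F#.
From D# to F#: 3 semitones over a third = minor.

m3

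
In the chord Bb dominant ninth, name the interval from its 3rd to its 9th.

Bb9: Bb, D, F, Ab, C.
That puts D below C.
From D to C: 10 semitones over a seventh = minor.

minor seventh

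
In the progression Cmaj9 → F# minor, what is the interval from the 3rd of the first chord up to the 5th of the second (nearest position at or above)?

Cmaj9 has E as its 3rd, and F# minor has C# as its 5th.
E up to C# spans 6 letter names and 9 semitones — a major sixth.

major sixth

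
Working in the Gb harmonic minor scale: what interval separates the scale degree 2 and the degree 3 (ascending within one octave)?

minor second

Spelling the Gb harmonic minor scale: Gb Ab Bbb Cb Db Ebb F.
Scale degree 2 = Ab; 3rd degree = Bbb.
2 letter names make it a second; at 1 semitone (a half step narrower than major) the quality is minor.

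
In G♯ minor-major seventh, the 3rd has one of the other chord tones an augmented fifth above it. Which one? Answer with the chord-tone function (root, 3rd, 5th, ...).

7th

G♯m(maj7) (G♯ minor-major seventh) is spelled G♯-B-D♯-F𝄪.
The 3rd is B. An augmented fifth above B is F𝄪.
F𝄪 is the chord's 7th.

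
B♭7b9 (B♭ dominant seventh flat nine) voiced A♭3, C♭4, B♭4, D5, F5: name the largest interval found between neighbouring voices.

Adjacent intervals: A♭3→C♭4 = minor third; C♭4→B♭4 = major seventh; B♭4→D5 = major third; D5→F5 = minor third.
The largest is C♭4 to B♭4, a major seventh (11 semitones).

major seventh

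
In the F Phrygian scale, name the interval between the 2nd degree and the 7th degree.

Spelling the F Phrygian scale: F Gb Ab Bb C Db Eb.
That puts Gb below Eb.
From Gb to Eb is 9 semitones, exactly the major sixth.

major sixth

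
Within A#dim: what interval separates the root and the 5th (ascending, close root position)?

Spelling the chord: A# C# E.
The root is A# and the 5th is E.
From A# to E: 6 semitones over a fifth = diminished.

diminished 5th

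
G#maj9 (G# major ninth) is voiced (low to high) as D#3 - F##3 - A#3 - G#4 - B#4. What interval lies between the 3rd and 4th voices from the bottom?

m7

Those voices are A#3 and G#4.
7 letter names make it a seventh; at 10 semitones (a half step narrower than major) the quality is minor.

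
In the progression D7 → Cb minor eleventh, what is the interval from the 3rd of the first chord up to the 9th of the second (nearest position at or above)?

The 3rd of D7 is F#; the 9th of Cb minor eleventh is Db.
From F# to Db: 7 semitones over a sixth = diminished.

diminished 6th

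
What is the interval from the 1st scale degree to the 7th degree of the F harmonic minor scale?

The scale runs F G A♭ B♭ C D♭ E.
1st scale degree = F; 7th scale degree = E.
F up to E spans 7 letter names and 11 semitones — a major seventh.

major seventh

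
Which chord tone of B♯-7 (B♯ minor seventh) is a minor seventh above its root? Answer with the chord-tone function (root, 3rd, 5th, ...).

B♯ minor seventh is spelled B♯–D♯–F𝄪–A♯.
The root is B♯. A minor seventh above B♯ is A♯.
A♯ is the chord's 7th.

7th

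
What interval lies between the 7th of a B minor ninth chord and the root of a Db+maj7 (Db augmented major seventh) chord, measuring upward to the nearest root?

The 7th of B minor ninth is A; the root of Db+maj7 (Db augmented major seventh) is Db.
From A to Db: 4 semitones over a fourth = diminished.

diminished fourth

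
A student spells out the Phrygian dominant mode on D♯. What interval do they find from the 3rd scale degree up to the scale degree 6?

diminished fourth

Spelling the Phrygian dominant mode on D♯: D♯ E F𝄪 G♯ A♯ B C♯.
3rd scale degree = F𝄪; 6th scale degree = B.
4 letter names make it a fourth; at 4 semitones (a half step narrower than perfect) the quality is diminished.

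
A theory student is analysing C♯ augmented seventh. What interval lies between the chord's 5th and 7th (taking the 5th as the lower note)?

d3

C♯7#5 (C♯ augmented seventh) is spelled C♯-E♯-G𝄪-B.
That puts G𝄪 below B.
3 letter names make it a third; at 2 semitones (a whole step narrower than major) the quality is diminished.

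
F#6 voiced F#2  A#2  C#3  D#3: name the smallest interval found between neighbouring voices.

Adjacent intervals: F#2→A#2 = major third; A#2→C#3 = minor third; C#3→D#3 = major second.
The smallest is C#3 to D#3, a major second (2 semitones).

major second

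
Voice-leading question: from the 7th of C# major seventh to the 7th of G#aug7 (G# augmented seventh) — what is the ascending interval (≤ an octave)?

diminished fifth

C# major seventh has B# as its 7th, and G#aug7 (G# augmented seventh) has F# as its 7th.
5 letter names make it a fifth; at 6 semitones (a half step narrower than perfect) the quality is diminished.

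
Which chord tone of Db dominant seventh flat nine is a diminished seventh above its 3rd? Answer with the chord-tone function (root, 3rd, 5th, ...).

9th

Db7b9: Db-F-Ab-Cb-Ebb.
The 3rd is F. A diminished seventh above F is Ebb.
Ebb is the chord's 9th.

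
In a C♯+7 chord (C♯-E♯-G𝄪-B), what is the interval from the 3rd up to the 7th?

3rd = E♯; 7th = B.
5 letter names make it a fifth; at 6 semitones (a half step narrower than perfect) the quality is diminished.

diminished fifth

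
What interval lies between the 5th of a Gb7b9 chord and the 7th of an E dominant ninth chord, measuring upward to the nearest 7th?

Gb7b9 has Db as its 5th, and E dominant ninth has D as its 7th.
Db up to D is 1 semitone, a half step wider than a perfect unison, so the interval is augmented.

augmented unison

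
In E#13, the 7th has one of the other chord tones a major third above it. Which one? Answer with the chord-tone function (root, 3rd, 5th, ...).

The chord tones of E# dominant thirteenth are E#–G##–B#–D#–F##–C##.
The 7th is D#. A major third above D# is F##.
F## is the chord's 9th.

9th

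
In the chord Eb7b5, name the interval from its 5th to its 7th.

Eb7b5 is spelled Eb–G–Bbb–Db.
The 5th is Bbb and the 7th is Db.
Counting 3 letters and 4 half steps from Bbb gives a major third.

major third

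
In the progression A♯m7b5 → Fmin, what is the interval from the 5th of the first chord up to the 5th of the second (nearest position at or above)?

The 5th of A♯m7b5 is E; the 5th of Fmin is C.
From E to C: 8 semitones over a sixth = minor.

minor sixth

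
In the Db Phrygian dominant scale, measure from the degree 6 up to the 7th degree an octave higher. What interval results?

The scale runs Db Ebb F Gb Ab Bbb Cb.
That puts Bbb below Cb.
Counting 9 letters and 14 half steps from Bbb gives a major ninth.

major ninth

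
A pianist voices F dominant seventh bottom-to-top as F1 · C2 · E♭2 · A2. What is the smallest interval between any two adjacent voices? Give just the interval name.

Adjacent intervals: F1→C2 = perfect fifth; C2→E♭2 = minor third; E♭2→A2 = augmented fourth.
The smallest is C2 to E♭2, a minor third (3 semitones).

minor third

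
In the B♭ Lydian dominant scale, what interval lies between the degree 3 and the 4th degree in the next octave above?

The scale runs B♭ C D E F G A♭.
That puts D below E.
D up to E spans 9 letter names and 14 semitones — a major ninth.

M9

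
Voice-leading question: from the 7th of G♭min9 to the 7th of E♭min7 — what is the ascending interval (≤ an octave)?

major sixth

G♭min9 has F♭ as its 7th, and E♭min7 has D♭ as its 7th.
Counting 6 letters and 9 half steps from F♭ gives a major sixth.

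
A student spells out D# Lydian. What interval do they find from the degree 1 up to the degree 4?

The scale runs D# E# F## G## A# B# C##.
Degree 1 = D#; scale degree 4 = G##.
D# up to G## is 6 semitones, a half step wider than a perfect fourth, so the interval is augmented.

A4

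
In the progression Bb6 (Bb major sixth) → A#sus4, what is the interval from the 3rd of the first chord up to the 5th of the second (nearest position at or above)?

Bb6 (Bb major sixth) has D as its 3rd, and A#sus4 has E# as its 5th.
2 letter names make it a second; at 3 semitones (a half step wider than major) the quality is augmented.

A2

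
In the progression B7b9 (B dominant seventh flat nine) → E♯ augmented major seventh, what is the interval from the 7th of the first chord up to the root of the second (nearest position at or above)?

augmented fifth

The 7th of B7b9 (B dominant seventh flat nine) is A; the root of E♯ augmented major seventh is E♯.
5 letter names make it a fifth; at 8 semitones (a half step wider than perfect) the quality is augmented.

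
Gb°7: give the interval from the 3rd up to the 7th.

diminished fifth

Gb°7 (Gb diminished seventh): Gb Bbb Dbb Fbb.
So we need the interval from Bbb up to Fbb.
Bbb up to Fbb is 6 semitones, a half step narrower than a perfect fifth, so the interval is diminished.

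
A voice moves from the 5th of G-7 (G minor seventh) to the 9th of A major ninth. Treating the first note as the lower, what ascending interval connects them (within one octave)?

major sixth

G-7 (G minor seventh) has D as its 5th, and A major ninth has B as its 9th.
D up to B spans 6 letter names and 9 semitones — a major sixth.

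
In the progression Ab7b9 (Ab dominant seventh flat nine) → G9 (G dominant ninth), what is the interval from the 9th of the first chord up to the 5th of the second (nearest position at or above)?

augmented 3rd

Ab7b9 (Ab dominant seventh flat nine) has Bbb as its 9th, and G9 (G dominant ninth) has D as its 5th.
Bbb up to D is 5 semitones, a half step wider than a major third, so the interval is augmented.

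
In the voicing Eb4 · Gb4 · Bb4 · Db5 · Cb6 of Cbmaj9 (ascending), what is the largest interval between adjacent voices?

minor 7th

Adjacent intervals: Eb4→Gb4 = minor third; Gb4→Bb4 = major third; Bb4→Db5 = minor third; Db5→Cb6 = minor seventh.
The largest is Db5 to Cb6, a minor seventh (10 semitones).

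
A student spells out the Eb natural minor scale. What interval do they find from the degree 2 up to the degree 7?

minor sixth

Eb natural minor: Eb F Gb Ab Bb Cb Db.
Degree 2 = F; degree 7 = Db.
6 letter names make it a sixth; at 8 semitones (a half step narrower than major) the quality is minor.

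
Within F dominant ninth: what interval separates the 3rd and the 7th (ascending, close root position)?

diminished fifth

The chord tones of F9 are F-A-C-Eb-G.
That puts A below Eb.
From A to Eb: 6 semitones over a fifth = diminished.
This 3–7 tritone is the characteristic tension at the heart of the dominant sound.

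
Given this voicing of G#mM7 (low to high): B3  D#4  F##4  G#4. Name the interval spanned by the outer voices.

M6

The outer voices are B3 and G#4.
B up to G# spans 6 letter names and 9 semitones — a major sixth.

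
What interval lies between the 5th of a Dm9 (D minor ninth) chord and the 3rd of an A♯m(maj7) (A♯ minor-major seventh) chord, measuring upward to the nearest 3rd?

major third

Dm9 (D minor ninth) has A as its 5th, and A♯m(maj7) (A♯ minor-major seventh) has C♯ as its 3rd.
A up to C♯ spans 3 letter names and 4 semitones — a major third.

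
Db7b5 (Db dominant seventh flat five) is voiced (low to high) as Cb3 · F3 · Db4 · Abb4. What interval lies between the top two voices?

Those voices are Db4 and Abb4.
5 letter names make it a fifth; at 6 semitones (a half step narrower than perfect) the quality is diminished.

diminished 5th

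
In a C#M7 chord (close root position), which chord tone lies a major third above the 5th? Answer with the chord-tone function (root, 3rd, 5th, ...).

C#maj7 is spelled C#-E#-G#-B#.
The 5th is G#. A major third above G# is B#.
B# is the chord's 7th.

7th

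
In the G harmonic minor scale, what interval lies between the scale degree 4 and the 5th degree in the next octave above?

Spelling the G harmonic minor scale: G A Bb C D Eb F#.
So we need the interval from C up to D.
C up to D spans 9 letter names and 14 semitones — a major ninth.

major ninth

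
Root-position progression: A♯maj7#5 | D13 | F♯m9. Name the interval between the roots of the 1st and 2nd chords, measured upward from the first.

d4

The roots are A♯ and D.
A♯ up to D is 4 semitones, a half step narrower than a perfect fourth, so the interval is diminished.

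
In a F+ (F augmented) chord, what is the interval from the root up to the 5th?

A5

Spelling the chord: F-A-C#.
That puts F below C#.
From F to C#: 8 semitones over a fifth = augmented.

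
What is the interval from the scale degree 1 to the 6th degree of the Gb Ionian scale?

major sixth

Gb major: Gb Ab Bb Cb Db Eb F.
That puts Gb below Eb.
From Gb to Eb is 9 semitones, exactly the major sixth.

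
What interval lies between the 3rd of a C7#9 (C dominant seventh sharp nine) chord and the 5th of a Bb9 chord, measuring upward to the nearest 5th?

C7#9 (C dominant seventh sharp nine) has E as its 3rd, and Bb9 has F as its 5th.
E up to F is 1 semitone, a half step narrower than a major second, so the interval is minor.

minor second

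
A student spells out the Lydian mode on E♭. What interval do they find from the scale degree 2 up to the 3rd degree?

The scale runs E♭ F G A B♭ C D.
So we need the interval from F up to G.
Counting 2 letters and 2 half steps from F gives a major second.

major 2nd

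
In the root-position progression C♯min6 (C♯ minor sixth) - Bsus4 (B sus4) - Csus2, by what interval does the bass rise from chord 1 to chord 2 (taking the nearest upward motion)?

The roots are C♯ and B.
7 letter names make it a seventh; at 10 semitones (a half step narrower than major) the quality is minor.

minor seventh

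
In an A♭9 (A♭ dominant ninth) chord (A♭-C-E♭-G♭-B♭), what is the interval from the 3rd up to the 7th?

3rd = C; 7th = G♭.
5 letter names make it a fifth; at 6 semitones (a half step narrower than perfect) the quality is diminished.

diminished fifth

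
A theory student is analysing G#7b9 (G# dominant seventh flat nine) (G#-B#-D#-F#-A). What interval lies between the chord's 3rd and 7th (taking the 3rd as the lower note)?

d5

3rd = B#; 7th = F#.
From B# to F#: 6 semitones over a fifth = diminished.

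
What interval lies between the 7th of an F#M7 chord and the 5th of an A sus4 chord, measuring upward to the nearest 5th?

diminished 8th

The 7th of F#M7 is E#; the 5th of A sus4 is E.
E# up to E is 11 semitones, a half step narrower than a perfect octave, so the interval is diminished.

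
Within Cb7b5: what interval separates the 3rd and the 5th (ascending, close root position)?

diminished 3rd

Cb7b5 (Cb dominant seventh flat five): Cb-Eb-Gbb-Bbb.
3rd = Eb; 5th = Gbb.
Eb up to Gbb is 2 semitones, a whole step narrower than a major third, so the interval is diminished.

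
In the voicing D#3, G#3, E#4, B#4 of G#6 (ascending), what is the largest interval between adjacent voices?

major 6th

Adjacent intervals: D#3→G#3 = perfect fourth; G#3→E#4 = major sixth; E#4→B#4 = perfect fifth.
The largest is G#3 to E#4, a major sixth (9 semitones).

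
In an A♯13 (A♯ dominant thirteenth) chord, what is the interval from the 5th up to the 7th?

The chord tones of A♯13 are A♯-C𝄪-E♯-G♯-B♯-F𝄪.
5th = E♯; 7th = G♯.
E♯ up to G♯ is 3 semitones, a half step narrower than a major third, so the interval is minor.

minor third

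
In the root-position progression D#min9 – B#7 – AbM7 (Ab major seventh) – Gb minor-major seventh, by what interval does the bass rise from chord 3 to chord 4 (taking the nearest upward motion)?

The roots are Ab and Gb.
From Ab to Gb: 10 semitones over a seventh = minor.

m7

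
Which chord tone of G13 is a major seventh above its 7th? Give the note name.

The chord tones of G dominant thirteenth are G B D F A E.
The 7th is F. A major seventh above F is E.
E is the chord's 13th.

E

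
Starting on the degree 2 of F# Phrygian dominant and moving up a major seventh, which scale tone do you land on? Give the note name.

The scale is F# G A# B C# D E.
The degree 2 is G; a major seventh above that is F# — scale degree 1.

F#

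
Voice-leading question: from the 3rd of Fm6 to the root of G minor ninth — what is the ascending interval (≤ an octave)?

The 3rd of Fm6 is Ab; the root of G minor ninth is G.
Ab up to G spans 7 letter names and 11 semitones — a major seventh.

major 7th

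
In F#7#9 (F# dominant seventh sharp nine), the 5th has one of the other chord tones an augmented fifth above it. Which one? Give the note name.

G##

The chord tones of F#7#9 are F#, A#, C#, E, G##.
The 5th is C#. An augmented fifth above C# is G##.
G## is the chord's 9th.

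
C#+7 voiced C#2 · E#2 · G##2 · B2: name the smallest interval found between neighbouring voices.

Adjacent intervals: C#2→E#2 = major third; E#2→G##2 = major third; G##2→B2 = diminished third.
The smallest is G##2 to B2, a diminished third (2 semitones).

diminished third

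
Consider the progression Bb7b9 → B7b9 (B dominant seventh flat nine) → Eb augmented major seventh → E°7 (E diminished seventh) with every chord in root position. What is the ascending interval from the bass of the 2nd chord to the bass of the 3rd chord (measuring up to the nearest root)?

The roots are B and Eb.
B up to Eb is 4 semitones, a half step narrower than a perfect fourth, so the interval is diminished.

diminished fourth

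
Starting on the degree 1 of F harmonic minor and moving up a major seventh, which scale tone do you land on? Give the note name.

The scale is F G Ab Bb C Db E.
The degree 1 is F; a major seventh above that is E — scale degree 7.

E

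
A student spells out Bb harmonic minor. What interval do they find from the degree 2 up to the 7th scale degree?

Spelling Bb harmonic minor: Bb C Db Eb F Gb A.
That puts C below A.
From C to A is 9 semitones, exactly the major sixth.

major 6th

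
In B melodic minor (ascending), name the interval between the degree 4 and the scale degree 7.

The scale runs B C♯ D E F♯ G♯ A♯.
The degree 4 is E and the 7th degree is A♯.
From E to A♯: 6 semitones over a fourth = augmented.

A4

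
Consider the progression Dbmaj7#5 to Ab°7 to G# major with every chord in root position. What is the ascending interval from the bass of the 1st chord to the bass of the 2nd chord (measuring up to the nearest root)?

perfect fifth

The roots are Db and Ab.
Counting 5 letters and 7 half steps from Db gives a perfect fifth.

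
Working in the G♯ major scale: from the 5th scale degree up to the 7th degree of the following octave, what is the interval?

The scale runs G♯ A♯ B♯ C♯ D♯ E♯ F𝄪.
So we need the interval from D♯ up to F𝄪.
From D♯ to F𝄪 is 16 semitones, exactly the major tenth.

major tenth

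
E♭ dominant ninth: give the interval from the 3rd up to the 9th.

minor seventh

E♭ dominant ninth: E♭–G–B♭–D♭–F.
That puts G below F.
G up to F is 10 semitones, a half step narrower than a major seventh, so the interval is minor.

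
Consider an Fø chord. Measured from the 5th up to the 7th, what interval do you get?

Fø (F half-diminished seventh): F–Ab–Cb–Eb.
5th = Cb; 7th = Eb.
From Cb to Eb is 4 semitones, exactly the major third.

major third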